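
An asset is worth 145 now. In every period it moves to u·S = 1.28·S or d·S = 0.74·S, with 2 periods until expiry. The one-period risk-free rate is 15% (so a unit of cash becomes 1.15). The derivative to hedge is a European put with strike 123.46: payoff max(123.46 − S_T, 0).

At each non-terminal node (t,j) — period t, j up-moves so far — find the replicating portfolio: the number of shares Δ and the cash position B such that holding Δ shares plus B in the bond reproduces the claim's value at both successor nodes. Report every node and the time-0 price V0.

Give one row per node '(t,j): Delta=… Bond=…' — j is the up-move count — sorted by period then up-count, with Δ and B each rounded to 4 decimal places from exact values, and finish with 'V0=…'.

Risk-neutral probability p* = (R−d)/(u−d) = (1.15−0.74)/(1.28−0.74) = 0.7593.
At expiry t=2: V(2,0)=44.0580, V(2,1)=0.0000, V(2,2)=0.0000
(1,0): S=107.3000. Δ = (V_up−V_dn)/(S_up−S_dn) = (0.0000−44.0580)/(137.3440−79.4020) = -0.7604. V = [p*·0.0000 + (1−p*)·44.0580]/1.15 = 9.2231. B = V − Δ·S = 90.8120.
(1,1): S=185.6000. Δ = (V_up−V_dn)/(S_up−S_dn) = (0.0000−0.0000)/(237.5680−137.3440) = 0.0000. V = [p*·0.0000 + (1−p*)·0.0000]/1.15 = 0.0000. B = V − Δ·S = 0.0000.
(0,0): S=145.0000. Δ = (V_up−V_dn)/(S_up−S_dn) = (0.0000−9.2231)/(185.6000−107.3000) = -0.1178. V = [p*·0.0000 + (1−p*)·9.2231]/1.15 = 1.9308. B = V − Δ·S = 19.0106.
Self-financing check: at every node Δ·S+B equals the discounted successor values.

(0,0): Delta=-0.1178 Bond=19.0106
(1,0): Delta=-0.7604 Bond=90.8120
(1,1): Delta=0.0000 Bond=0.0000
V0=1.9308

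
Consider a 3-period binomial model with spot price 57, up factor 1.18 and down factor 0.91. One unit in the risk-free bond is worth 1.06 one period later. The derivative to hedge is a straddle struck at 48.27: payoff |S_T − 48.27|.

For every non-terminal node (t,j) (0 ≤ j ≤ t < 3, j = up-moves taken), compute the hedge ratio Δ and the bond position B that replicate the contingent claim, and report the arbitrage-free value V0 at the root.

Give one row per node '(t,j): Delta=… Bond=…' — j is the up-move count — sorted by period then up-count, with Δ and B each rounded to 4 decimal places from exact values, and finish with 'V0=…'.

(0,0): Delta=0.8785 Bond=-32.8214
(1,0): Delta=0.6817 Bond=-24.5788
(1,1): Delta=1.0000 Bond=-42.9601
(2,0): Delta=0.1657 Bond=-1.6984
(2,1): Delta=1.0000 Bond=-45.5377
(2,2): Delta=1.0000 Bond=-45.5377
V0=17.2553

No-arbitrage ⇒ martingale measure with p* = (R−d)/(u−d) = 0.5556.
Payoff layer (t=3): V(3,0)=5.3165, V(3,1)=7.4280, V(3,2)=23.9538, V(3,3)=45.3828
Node (2,0) S=47.2017: V=(p*·7.4280+(1−p*)·5.3165)/1.06=6.1222; Δ=(7.4280−5.3165)/(55.6980−42.9535)=0.1657; B=V−Δ·S=-1.6984
Node (2,1) S=61.2066: V=(p*·23.9538+(1−p*)·7.4280)/1.06=15.6689; Δ=(23.9538−7.4280)/(72.2238−55.6980)=1.0000; B=V−Δ·S=-45.5377
Node (2,2) S=79.3668: V=(p*·45.3828+(1−p*)·23.9538)/1.06=33.8291; Δ=(45.3828−23.9538)/(93.6528−72.2238)=1.0000; B=V−Δ·S=-45.5377
Node (1,0) S=51.8700: V=(p*·15.6689+(1−p*)·6.1222)/1.06=10.7792; Δ=(15.6689−6.1222)/(61.2066−47.2017)=0.6817; B=V−Δ·S=-24.5788
Node (1,1) S=67.2600: V=(p*·33.8291+(1−p*)·15.6689)/1.06=24.2999; Δ=(33.8291−15.6689)/(79.3668−61.2066)=1.0000; B=V−Δ·S=-42.9601
Node (0,0) S=57.0000: V=(p*·24.2999+(1−p*)·10.7792)/1.06=17.2553; Δ=(24.2999−10.7792)/(67.2600−51.8700)=0.8785; B=V−Δ·S=-32.8214
Root portfolio cost Δ·57+B reproduces V0=17.2553.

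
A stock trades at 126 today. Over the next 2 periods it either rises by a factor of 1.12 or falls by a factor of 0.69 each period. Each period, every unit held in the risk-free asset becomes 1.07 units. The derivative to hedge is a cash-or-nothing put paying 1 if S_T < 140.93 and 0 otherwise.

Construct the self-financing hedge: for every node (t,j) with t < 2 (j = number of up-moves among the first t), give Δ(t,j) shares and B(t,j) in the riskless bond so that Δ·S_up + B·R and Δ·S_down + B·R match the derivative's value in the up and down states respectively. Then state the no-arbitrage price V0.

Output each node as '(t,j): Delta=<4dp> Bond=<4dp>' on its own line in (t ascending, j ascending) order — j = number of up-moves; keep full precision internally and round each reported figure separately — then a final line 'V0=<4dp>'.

(0,0): Delta=-0.0152 Bond=2.1120
(1,0): Delta=0.0000 Bond=0.9346
(1,1): Delta=-0.0165 Bond=2.4343
V0=0.1913

Under the risk-neutral measure, an up-move has probability p* = (R−d)/(u−d) = 0.8837 and values discount at R = 1.07.
At expiry t=2: V(2,0)=1.0000, V(2,1)=1.0000, V(2,2)=0.0000
  t=1,j=0: stock 86.9400 → up 97.3728 (V=1.0000), down 59.9886 (V=1.0000). Price 0.9346; hedge Δ=0.0000, bond B=0.9346.
  t=1,j=1: stock 141.1200 → up 158.0544 (V=0.0000), down 97.3728 (V=1.0000). Price 0.1087; hedge Δ=-0.0165, bond B=2.4343.
  t=0,j=0: stock 126.0000 → up 141.1200 (V=0.1087), down 86.9400 (V=0.9346). Price 0.1913; hedge Δ=-0.0152, bond B=2.1120.
Check: Δ(0,0)·S0 + B(0,0) = 0.1913 = V0.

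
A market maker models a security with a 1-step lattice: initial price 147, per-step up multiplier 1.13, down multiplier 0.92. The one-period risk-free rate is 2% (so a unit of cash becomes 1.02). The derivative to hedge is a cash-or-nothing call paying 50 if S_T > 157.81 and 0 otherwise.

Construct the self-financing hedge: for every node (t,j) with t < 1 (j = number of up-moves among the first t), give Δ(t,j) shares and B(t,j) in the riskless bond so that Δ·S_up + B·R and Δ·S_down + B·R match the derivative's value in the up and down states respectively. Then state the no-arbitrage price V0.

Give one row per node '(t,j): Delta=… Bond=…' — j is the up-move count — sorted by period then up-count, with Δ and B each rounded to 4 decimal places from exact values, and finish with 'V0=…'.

No-arbitrage ⇒ martingale measure with p* = (R−d)/(u−d) = 0.4762.
Payoff layer (t=1): V(1,0)=0.0000, V(1,1)=50.0000
  t=0,j=0: stock 147.0000 → up 166.1100 (V=50.0000), down 135.2400 (V=0.0000). Price 23.3427; hedge Δ=1.6197, bond B=-214.7526.
Check: Δ(0,0)·S0 + B(0,0) = 23.3427 = V0.

(0,0): Delta=1.6197 Bond=-214.7526
V0=23.3427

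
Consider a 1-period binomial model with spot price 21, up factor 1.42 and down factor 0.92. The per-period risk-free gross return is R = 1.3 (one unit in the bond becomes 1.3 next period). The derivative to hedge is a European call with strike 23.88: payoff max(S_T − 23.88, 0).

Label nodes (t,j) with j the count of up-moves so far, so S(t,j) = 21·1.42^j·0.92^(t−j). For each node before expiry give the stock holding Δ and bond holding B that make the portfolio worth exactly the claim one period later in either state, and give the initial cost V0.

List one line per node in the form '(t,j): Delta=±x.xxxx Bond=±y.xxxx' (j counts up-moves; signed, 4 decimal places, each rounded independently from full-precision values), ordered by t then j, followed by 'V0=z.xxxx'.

Since d<R<u, set p* = (R−d)/(u−d) = 0.7600; price each node as the discounted p*-expectation of its children.
Payoff layer (t=1): V(1,0)=0.0000, V(1,1)=5.9400
Node (0,0) S=21.0000: V=(p*·5.9400+(1−p*)·0.0000)/1.3=3.4726; Δ=(5.9400−0.0000)/(29.8200−19.3200)=0.5657; B=V−Δ·S=-8.4074
Each (Δ,B) replicates both successor values, so the strategy is self-financing and V0 is arbitrage-free.

(0,0): Delta=0.5657 Bond=-8.4074
V0=3.4726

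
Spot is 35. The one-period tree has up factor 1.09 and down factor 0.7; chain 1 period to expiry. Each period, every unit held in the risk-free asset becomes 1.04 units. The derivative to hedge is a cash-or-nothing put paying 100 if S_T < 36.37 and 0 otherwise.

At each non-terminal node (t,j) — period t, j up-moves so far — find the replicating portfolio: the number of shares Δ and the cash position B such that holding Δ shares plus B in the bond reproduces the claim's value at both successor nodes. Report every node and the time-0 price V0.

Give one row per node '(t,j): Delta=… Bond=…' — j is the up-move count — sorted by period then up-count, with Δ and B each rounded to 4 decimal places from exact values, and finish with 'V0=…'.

(0,0): Delta=-7.3260 Bond=268.7377
V0=12.3274

Under the risk-neutral measure, an up-move has probability p* = (R−d)/(u−d) = 0.8718 and values discount at R = 1.04.
Terminal payoffs: V(1,0)=100.0000, V(1,1)=0.0000
  t=0,j=0: stock 35.0000 → up 38.1500 (V=0.0000), down 24.5000 (V=100.0000). Price 12.3274; hedge Δ=-7.3260, bond B=268.7377.
The time-0 hedge costs 12.3274, which is the no-arbitrage price.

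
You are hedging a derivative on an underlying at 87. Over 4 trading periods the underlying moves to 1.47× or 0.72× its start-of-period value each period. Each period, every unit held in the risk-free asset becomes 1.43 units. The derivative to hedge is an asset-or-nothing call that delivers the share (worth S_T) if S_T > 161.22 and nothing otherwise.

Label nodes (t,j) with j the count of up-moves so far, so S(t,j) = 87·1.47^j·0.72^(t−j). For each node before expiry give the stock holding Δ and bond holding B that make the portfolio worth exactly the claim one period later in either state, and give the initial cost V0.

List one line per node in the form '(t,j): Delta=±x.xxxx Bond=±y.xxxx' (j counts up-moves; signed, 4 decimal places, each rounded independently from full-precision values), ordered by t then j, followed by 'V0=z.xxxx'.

(0,0): Delta=1.0711 Bond=-6.5501
(1,0): Delta=1.8561 Bond=-58.5411
(1,1): Delta=1.0495 Bond=-6.5962
(2,0): Delta=0.0000 Bond=0.0000
(2,1): Delta=1.9074 Bond=-88.4301
(2,2): Delta=1.0258 Bond=-4.9820
(3,0): Delta=0.0000 Bond=0.0000
(3,1): Delta=0.0000 Bond=0.0000
(3,2): Delta=1.9600 Bond=-133.5792
(3,3): Delta=1.0000 Bond=0.0000
V0=86.6369

No-arbitrage ⇒ martingale measure with p* = (R−d)/(u−d) = 0.9467.
At expiry t=4: V(4,0)=0.0000, V(4,1)=0.0000, V(4,2)=0.0000, V(4,3)=198.9774, V(4,4)=406.2455
  t=3,j=0: stock 32.4726 → up 47.7347 (V=0.0000), down 23.3803 (V=0.0000). Price 0.0000; hedge Δ=0.0000, bond B=0.0000.
  t=3,j=1: stock 66.2982 → up 97.4583 (V=0.0000), down 47.7347 (V=0.0000). Price 0.0000; hedge Δ=0.0000, bond B=0.0000.
  t=3,j=2: stock 135.3588 → up 198.9774 (V=198.9774), down 97.4583 (V=0.0000). Price 131.7240; hedge Δ=1.9600, bond B=-133.5792.
  t=3,j=3: stock 276.3575 → up 406.2455 (V=406.2455), down 198.9774 (V=198.9774). Price 276.3575; hedge Δ=1.0000, bond B=0.0000.
  t=2,j=0: stock 45.1008 → up 66.2982 (V=0.0000), down 32.4726 (V=0.0000). Price 0.0000; hedge Δ=0.0000, bond B=0.0000.
  t=2,j=1: stock 92.0808 → up 135.3588 (V=131.7240), down 66.2982 (V=0.0000). Price 87.2019; hedge Δ=1.9074, bond B=-88.4301.
  t=2,j=2: stock 187.9983 → up 276.3575 (V=276.3575), down 135.3588 (V=131.7240). Price 187.8627; hedge Δ=1.0258, bond B=-4.9820.
  t=1,j=0: stock 62.6400 → up 92.0808 (V=87.2019), down 45.1008 (V=0.0000). Price 57.7281; hedge Δ=1.8561, bond B=-58.5411.
  t=1,j=1: stock 127.8900 → up 187.9983 (V=187.8627), down 92.0808 (V=87.2019). Price 127.6183; hedge Δ=1.0495, bond B=-6.5962.
  t=0,j=0: stock 87.0000 → up 127.8900 (V=127.6183), down 62.6400 (V=57.7281). Price 86.6369; hedge Δ=1.0711, bond B=-6.5501.
Self-financing check: at every node Δ·S+B equals the discounted successor values.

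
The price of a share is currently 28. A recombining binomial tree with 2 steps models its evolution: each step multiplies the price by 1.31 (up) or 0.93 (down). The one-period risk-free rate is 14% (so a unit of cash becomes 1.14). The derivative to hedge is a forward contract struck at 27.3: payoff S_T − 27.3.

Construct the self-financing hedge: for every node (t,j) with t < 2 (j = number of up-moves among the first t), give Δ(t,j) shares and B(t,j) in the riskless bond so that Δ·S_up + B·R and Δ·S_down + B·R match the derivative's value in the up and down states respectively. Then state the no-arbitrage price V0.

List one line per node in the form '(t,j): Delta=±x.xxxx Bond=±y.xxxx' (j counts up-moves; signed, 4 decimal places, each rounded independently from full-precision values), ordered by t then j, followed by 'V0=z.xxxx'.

(0,0): Delta=1.0000 Bond=-21.0065
(1,0): Delta=1.0000 Bond=-23.9474
(1,1): Delta=1.0000 Bond=-23.9474
V0=6.9935

Under the risk-neutral measure, an up-move has probability p* = (R−d)/(u−d) = 0.5526 and values discount at R = 1.14.
Terminal values V(2,·): V(2,0)=-3.0828, V(2,1)=6.8124, V(2,2)=20.7508
(1,0): S=26.0400. Δ = (V_up−V_dn)/(S_up−S_dn) = (6.8124−-3.0828)/(34.1124−24.2172) = 1.0000. V = [p*·6.8124 + (1−p*)·-3.0828]/1.14 = 2.0926. B = V − Δ·S = -23.9474.
(1,1): S=36.6800. Δ = (V_up−V_dn)/(S_up−S_dn) = (20.7508−6.8124)/(48.0508−34.1124) = 1.0000. V = [p*·20.7508 + (1−p*)·6.8124]/1.14 = 12.7326. B = V − Δ·S = -23.9474.
(0,0): S=28.0000. Δ = (V_up−V_dn)/(S_up−S_dn) = (12.7326−2.0926)/(36.6800−26.0400) = 1.0000. V = [p*·12.7326 + (1−p*)·2.0926]/1.14 = 6.9935. B = V − Δ·S = -21.0065.
Root portfolio cost Δ·28+B reproduces V0=6.9935.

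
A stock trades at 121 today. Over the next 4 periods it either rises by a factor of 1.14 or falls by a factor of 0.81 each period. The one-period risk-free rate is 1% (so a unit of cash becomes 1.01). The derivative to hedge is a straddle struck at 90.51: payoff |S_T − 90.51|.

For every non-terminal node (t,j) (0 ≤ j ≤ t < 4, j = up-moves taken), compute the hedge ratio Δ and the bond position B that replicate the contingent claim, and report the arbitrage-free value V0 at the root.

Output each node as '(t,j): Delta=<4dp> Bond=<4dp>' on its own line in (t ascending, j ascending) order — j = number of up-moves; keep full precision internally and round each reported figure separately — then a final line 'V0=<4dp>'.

No-arbitrage ⇒ martingale measure with p* = (R−d)/(u−d) = 0.6061.
Terminal payoffs: V(4,0)=38.4235, V(4,1)=17.2030, V(4,2)=12.6628, V(4,3)=54.6961, V(4,4)=113.8542
  t=3,j=0: stock 64.3044 → up 73.3070 (V=17.2030), down 52.0865 (V=38.4235). Price 25.3095; hedge Δ=-1.0000, bond B=89.6139.
  t=3,j=1: stock 90.5024 → up 103.1728 (V=12.6628), down 73.3070 (V=17.2030). Price 14.3083; hedge Δ=-0.1520, bond B=28.0666.
  t=3,j=2: stock 127.3738 → up 145.2061 (V=54.6961), down 103.1728 (V=12.6628). Price 37.7599; hedge Δ=1.0000, bond B=-89.6139.
  t=3,j=3: stock 179.2668 → up 204.3642 (V=113.8542), down 145.2061 (V=54.6961). Price 89.6530; hedge Δ=1.0000, bond B=-89.6139.
  t=2,j=0: stock 79.3881 → up 90.5024 (V=14.3083), down 64.3044 (V=25.3095). Price 18.4575; hedge Δ=-0.4199, bond B=51.7946.
  t=2,j=1: stock 111.7314 → up 127.3738 (V=37.7599), down 90.5024 (V=14.3083). Price 28.2390; hedge Δ=0.6360, bond B=-42.8266.
  t=2,j=2: stock 157.2516 → up 179.2668 (V=89.6530), down 127.3738 (V=37.7599). Price 68.5250; hedge Δ=1.0000, bond B=-88.7266.
  t=1,j=0: stock 98.0100 → up 111.7314 (V=28.2390), down 79.3881 (V=18.4575). Price 24.1443; hedge Δ=0.3024, bond B=-5.4966.
  t=1,j=1: stock 137.9400 → up 157.2516 (V=68.5250), down 111.7314 (V=28.2390). Price 52.1334; hedge Δ=0.8850, bond B=-69.9453.
  t=0,j=0: stock 121.0000 → up 137.9400 (V=52.1334), down 98.0100 (V=24.1443). Price 40.7004; hedge Δ=0.7010, bond B=-44.1153.
Each (Δ,B) replicates both successor values, so the strategy is self-financing and V0 is arbitrage-free.

(0,0): Delta=0.7010 Bond=-44.1153
(1,0): Delta=0.3024 Bond=-5.4966
(1,1): Delta=0.8850 Bond=-69.9453
(2,0): Delta=-0.4199 Bond=51.7946
(2,1): Delta=0.6360 Bond=-42.8266
(2,2): Delta=1.0000 Bond=-88.7266
(3,0): Delta=-1.0000 Bond=89.6139
(3,1): Delta=-0.1520 Bond=28.0666
(3,2): Delta=1.0000 Bond=-89.6139
(3,3): Delta=1.0000 Bond=-89.6139
V0=40.7004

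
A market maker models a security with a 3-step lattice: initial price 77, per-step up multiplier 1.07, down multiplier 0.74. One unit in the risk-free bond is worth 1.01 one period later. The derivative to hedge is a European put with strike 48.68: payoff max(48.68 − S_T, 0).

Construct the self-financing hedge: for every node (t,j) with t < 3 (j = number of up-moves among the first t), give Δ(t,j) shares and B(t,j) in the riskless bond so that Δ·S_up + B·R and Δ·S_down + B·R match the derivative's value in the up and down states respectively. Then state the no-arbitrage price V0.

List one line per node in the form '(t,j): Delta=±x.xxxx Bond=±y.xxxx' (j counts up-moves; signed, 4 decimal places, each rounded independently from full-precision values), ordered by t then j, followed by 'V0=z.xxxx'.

Since d<R<u, set p* = (R−d)/(u−d) = 0.8182; price each node as the discounted p*-expectation of its children.
Payoff layer (t=3): V(3,0)=17.4778, V(3,1)=3.5632, V(3,2)=0.0000, V(3,3)=0.0000
  t=2,j=0: stock 42.1652 → up 45.1168 (V=3.5632), down 31.2022 (V=17.4778). Price 6.0328; hedge Δ=-1.0000, bond B=48.1980.
  t=2,j=1: stock 60.9686 → up 65.2364 (V=0.0000), down 45.1168 (V=3.5632). Price 0.6414; hedge Δ=-0.1771, bond B=11.4391.
  t=2,j=2: stock 88.1573 → up 94.3283 (V=0.0000), down 65.2364 (V=0.0000). Price 0.0000; hedge Δ=0.0000, bond B=0.0000.
  t=1,j=0: stock 56.9800 → up 60.9686 (V=0.6414), down 42.1652 (V=6.0328). Price 1.6056; hedge Δ=-0.2867, bond B=17.9431.
  t=1,j=1: stock 82.3900 → up 88.1573 (V=0.0000), down 60.9686 (V=0.6414). Price 0.1155; hedge Δ=-0.0236, bond B=2.0592.
  t=0,j=0: stock 77.0000 → up 82.3900 (V=0.1155), down 56.9800 (V=1.6056). Price 0.3826; hedge Δ=-0.0586, bond B=4.8982.
Root portfolio cost Δ·77+B reproduces V0=0.3826.

(0,0): Delta=-0.0586 Bond=4.8982
(1,0): Delta=-0.2867 Bond=17.9431
(1,1): Delta=-0.0236 Bond=2.0592
(2,0): Delta=-1.0000 Bond=48.1980
(2,1): Delta=-0.1771 Bond=11.4391
(2,2): Delta=0.0000 Bond=0.0000
V0=0.3826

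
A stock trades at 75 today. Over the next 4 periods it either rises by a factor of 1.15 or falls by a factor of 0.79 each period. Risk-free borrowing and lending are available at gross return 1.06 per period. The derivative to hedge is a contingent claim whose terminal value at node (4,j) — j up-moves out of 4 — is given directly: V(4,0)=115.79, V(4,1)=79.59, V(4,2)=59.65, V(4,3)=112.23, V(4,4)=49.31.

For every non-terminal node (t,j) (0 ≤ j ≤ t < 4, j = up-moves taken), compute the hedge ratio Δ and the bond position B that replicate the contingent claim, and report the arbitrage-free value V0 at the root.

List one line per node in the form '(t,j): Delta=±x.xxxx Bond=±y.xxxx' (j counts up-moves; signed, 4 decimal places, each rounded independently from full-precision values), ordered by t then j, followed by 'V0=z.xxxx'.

(0,0): Delta=-0.2404 Bond=81.1742
(1,0): Delta=0.8277 Bond=22.7593
(1,1): Delta=-0.4850 Bond=107.1398
(2,0): Delta=-1.3439 Bond=125.7722
(2,1): Delta=1.3249 Bond=-9.7576
(2,2): Delta=-0.8995 Bond=154.6768
(3,0): Delta=-2.7193 Bond=184.1782
(3,1): Delta=-1.0290 Bond=116.3653
(3,2): Delta=1.8639 Bond=-52.5791
(3,3): Delta=-1.5323 Bond=236.1363
V0=63.1414

Under the risk-neutral measure, an up-move has probability p* = (R−d)/(u−d) = 0.7500 and values discount at R = 1.06.
Terminal payoffs: V(4,0)=115.7900, V(4,1)=79.5900, V(4,2)=59.6500, V(4,3)=112.2300, V(4,4)=49.3100
Node (3,0) S=36.9779: V=(p*·79.5900+(1−p*)·115.7900)/1.06=83.6226; Δ=(79.5900−115.7900)/(42.5246−29.2126)=-2.7193; B=V−Δ·S=184.1782
Node (3,1) S=53.8286: V=(p*·59.6500+(1−p*)·79.5900)/1.06=60.9764; Δ=(59.6500−79.5900)/(61.9029−42.5246)=-1.0290; B=V−Δ·S=116.3653
Node (3,2) S=78.3581: V=(p*·112.2300+(1−p*)·59.6500)/1.06=93.4764; Δ=(112.2300−59.6500)/(90.1118−61.9029)=1.8639; B=V−Δ·S=-52.5791
Node (3,3) S=114.0656: V=(p*·49.3100+(1−p*)·112.2300)/1.06=61.3585; Δ=(49.3100−112.2300)/(131.1755−90.1118)=-1.5323; B=V−Δ·S=236.1363
Node (2,0) S=46.8075: V=(p*·60.9764+(1−p*)·83.6226)/1.06=62.8660; Δ=(60.9764−83.6226)/(53.8286−36.9779)=-1.3439; B=V−Δ·S=125.7722
Node (2,1) S=68.1375: V=(p*·93.4764+(1−p*)·60.9764)/1.06=80.5202; Δ=(93.4764−60.9764)/(78.3581−53.8286)=1.3249; B=V−Δ·S=-9.7576
Node (2,2) S=99.1875: V=(p*·61.3585+(1−p*)·93.4764)/1.06=65.4604; Δ=(61.3585−93.4764)/(114.0656−78.3581)=-0.8995; B=V−Δ·S=154.6768
Node (1,0) S=59.2500: V=(p*·80.5202+(1−p*)·62.8660)/1.06=71.7987; Δ=(80.5202−62.8660)/(68.1375−46.8075)=0.8277; B=V−Δ·S=22.7593
Node (1,1) S=86.2500: V=(p*·65.4604+(1−p*)·80.5202)/1.06=65.3069; Δ=(65.4604−80.5202)/(99.1875−68.1375)=-0.4850; B=V−Δ·S=107.1398
Node (0,0) S=75.0000: V=(p*·65.3069+(1−p*)·71.7987)/1.06=63.1414; Δ=(65.3069−71.7987)/(86.2500−59.2500)=-0.2404; B=V−Δ·S=81.1742
The time-0 hedge costs 63.1414, which is the no-arbitrage price.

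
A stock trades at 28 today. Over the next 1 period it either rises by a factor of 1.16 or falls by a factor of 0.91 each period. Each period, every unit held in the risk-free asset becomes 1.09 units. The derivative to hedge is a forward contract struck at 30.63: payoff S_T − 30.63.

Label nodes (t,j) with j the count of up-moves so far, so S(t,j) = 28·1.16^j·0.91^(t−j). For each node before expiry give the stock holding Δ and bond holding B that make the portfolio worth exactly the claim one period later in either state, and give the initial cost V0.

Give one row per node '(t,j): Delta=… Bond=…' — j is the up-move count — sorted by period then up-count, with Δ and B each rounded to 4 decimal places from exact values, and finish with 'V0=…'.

(0,0): Delta=1.0000 Bond=-28.1009
V0=-0.1009

Under the risk-neutral measure, an up-move has probability p* = (R−d)/(u−d) = 0.7200 and values discount at R = 1.09.
At expiry t=1: V(1,0)=-5.1500, V(1,1)=1.8500
  t=0,j=0: stock 28.0000 → up 32.4800 (V=1.8500), down 25.4800 (V=-5.1500). Price -0.1009; hedge Δ=1.0000, bond B=-28.1009.
Root portfolio cost Δ·28+B reproduces V0=-0.1009.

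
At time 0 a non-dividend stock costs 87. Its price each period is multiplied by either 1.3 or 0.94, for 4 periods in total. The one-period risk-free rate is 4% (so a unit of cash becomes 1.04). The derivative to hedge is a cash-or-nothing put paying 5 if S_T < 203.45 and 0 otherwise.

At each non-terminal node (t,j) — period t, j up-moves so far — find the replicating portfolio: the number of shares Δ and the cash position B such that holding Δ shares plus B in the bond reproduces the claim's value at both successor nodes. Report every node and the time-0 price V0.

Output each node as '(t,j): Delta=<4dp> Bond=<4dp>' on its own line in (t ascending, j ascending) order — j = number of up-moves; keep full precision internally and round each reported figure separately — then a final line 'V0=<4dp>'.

Since d<R<u, set p* = (R−d)/(u−d) = 0.2778; price each node as the discounted p*-expectation of its children.
Terminal values V(4,·): V(4,0)=5.0000, V(4,1)=5.0000, V(4,2)=5.0000, V(4,3)=5.0000, V(4,4)=0.0000
Node (3,0) S=72.2608: V=(p*·5.0000+(1−p*)·5.0000)/1.04=4.8077; Δ=(5.0000−5.0000)/(93.9391−67.9252)=0.0000; B=V−Δ·S=4.8077
Node (3,1) S=99.9352: V=(p*·5.0000+(1−p*)·5.0000)/1.04=4.8077; Δ=(5.0000−5.0000)/(129.9157−93.9391)=0.0000; B=V−Δ·S=4.8077
Node (3,2) S=138.2082: V=(p*·5.0000+(1−p*)·5.0000)/1.04=4.8077; Δ=(5.0000−5.0000)/(179.6707−129.9157)=0.0000; B=V−Δ·S=4.8077
Node (3,3) S=191.1390: V=(p*·0.0000+(1−p*)·5.0000)/1.04=3.4722; Δ=(0.0000−5.0000)/(248.4807−179.6707)=-0.0727; B=V−Δ·S=17.3611
Node (2,0) S=76.8732: V=(p*·4.8077+(1−p*)·4.8077)/1.04=4.6228; Δ=(4.8077−4.8077)/(99.9352−72.2608)=0.0000; B=V−Δ·S=4.6228
Node (2,1) S=106.3140: V=(p*·4.8077+(1−p*)·4.8077)/1.04=4.6228; Δ=(4.8077−4.8077)/(138.2082−99.9352)=0.0000; B=V−Δ·S=4.6228
Node (2,2) S=147.0300: V=(p*·3.4722+(1−p*)·4.8077)/1.04=4.2661; Δ=(3.4722−4.8077)/(191.1390−138.2082)=-0.0252; B=V−Δ·S=7.9757
Node (1,0) S=81.7800: V=(p*·4.6228+(1−p*)·4.6228)/1.04=4.4450; Δ=(4.6228−4.6228)/(106.3140−76.8732)=0.0000; B=V−Δ·S=4.4450
Node (1,1) S=113.1000: V=(p*·4.2661+(1−p*)·4.6228)/1.04=4.3497; Δ=(4.2661−4.6228)/(147.0300−106.3140)=-0.0088; B=V−Δ·S=5.3405
Node (0,0) S=87.0000: V=(p*·4.3497+(1−p*)·4.4450)/1.04=4.2486; Δ=(4.3497−4.4450)/(113.1000−81.7800)=-0.0030; B=V−Δ·S=4.5132
Each (Δ,B) replicates both successor values, so the strategy is self-financing and V0 is arbitrage-free.

(0,0): Delta=-0.0030 Bond=4.5132
(1,0): Delta=0.0000 Bond=4.4450
(1,1): Delta=-0.0088 Bond=5.3405
(2,0): Delta=0.0000 Bond=4.6228
(2,1): Delta=0.0000 Bond=4.6228
(2,2): Delta=-0.0252 Bond=7.9757
(3,0): Delta=0.0000 Bond=4.8077
(3,1): Delta=0.0000 Bond=4.8077
(3,2): Delta=0.0000 Bond=4.8077
(3,3): Delta=-0.0727 Bond=17.3611
V0=4.2486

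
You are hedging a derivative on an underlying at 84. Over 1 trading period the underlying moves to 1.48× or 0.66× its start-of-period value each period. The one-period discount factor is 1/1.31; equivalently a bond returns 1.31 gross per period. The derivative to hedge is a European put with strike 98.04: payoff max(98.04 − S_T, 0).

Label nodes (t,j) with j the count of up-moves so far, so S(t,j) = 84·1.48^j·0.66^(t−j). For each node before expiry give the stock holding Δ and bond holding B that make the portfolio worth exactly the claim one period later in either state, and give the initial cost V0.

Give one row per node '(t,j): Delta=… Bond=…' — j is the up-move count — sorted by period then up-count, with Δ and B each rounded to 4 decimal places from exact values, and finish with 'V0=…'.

(0,0): Delta=-0.6185 Bond=58.6930
V0=6.7418

Under the risk-neutral measure, an up-move has probability p* = (R−d)/(u−d) = 0.7927 and values discount at R = 1.31.
Terminal payoffs: V(1,0)=42.6000, V(1,1)=0.0000
Node (0,0) S=84.0000: V=(p*·0.0000+(1−p*)·42.6000)/1.31=6.7418; Δ=(0.0000−42.6000)/(124.3200−55.4400)=-0.6185; B=V−Δ·S=58.6930
Self-financing check: at every node Δ·S+B equals the discounted successor values.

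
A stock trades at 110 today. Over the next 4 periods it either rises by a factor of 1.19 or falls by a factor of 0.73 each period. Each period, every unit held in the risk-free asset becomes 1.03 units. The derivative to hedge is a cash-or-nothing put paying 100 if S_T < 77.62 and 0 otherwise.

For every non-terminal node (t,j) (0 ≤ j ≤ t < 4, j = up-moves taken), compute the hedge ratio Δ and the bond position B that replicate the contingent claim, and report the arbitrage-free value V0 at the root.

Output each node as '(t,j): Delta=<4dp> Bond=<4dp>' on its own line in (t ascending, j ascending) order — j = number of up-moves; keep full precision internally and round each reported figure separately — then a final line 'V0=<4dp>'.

(0,0): Delta=-0.4281 Bond=58.1451
(1,0): Delta=-1.1577 Bond=118.4788
(1,1): Delta=-0.1894 Bond=28.6419
(2,0): Delta=-2.3482 Bond=191.8156
(2,1): Delta=-0.7683 Bond=84.8158
(2,2): Delta=0.0000 Bond=0.0000
(3,0): Delta=0.0000 Bond=97.0874
(3,1): Delta=-3.1164 Bond=251.1608
(3,2): Delta=0.0000 Bond=0.0000
(3,3): Delta=0.0000 Bond=0.0000
V0=11.0540

Since d<R<u, set p* = (R−d)/(u−d) = 0.6522; price each node as the discounted p*-expectation of its children.
Terminal payoffs: V(4,0)=100.0000, V(4,1)=100.0000, V(4,2)=0.0000, V(4,3)=0.0000, V(4,4)=0.0000
  t=3,j=0: stock 42.7919 → up 50.9223 (V=100.0000), down 31.2381 (V=100.0000). Price 97.0874; hedge Δ=0.0000, bond B=97.0874.
  t=3,j=1: stock 69.7566 → up 83.0104 (V=0.0000), down 50.9223 (V=100.0000). Price 33.7695; hedge Δ=-3.1164, bond B=251.1608.
  t=3,j=2: stock 113.7128 → up 135.3183 (V=0.0000), down 83.0104 (V=0.0000). Price 0.0000; hedge Δ=0.0000, bond B=0.0000.
  t=3,j=3: stock 185.3675 → up 220.5873 (V=0.0000), down 135.3183 (V=0.0000). Price 0.0000; hedge Δ=0.0000, bond B=0.0000.
  t=2,j=0: stock 58.6190 → up 69.7566 (V=33.7695), down 42.7919 (V=97.0874). Price 54.1681; hedge Δ=-2.3482, bond B=191.8156.
  t=2,j=1: stock 95.5570 → up 113.7128 (V=0.0000), down 69.7566 (V=33.7695). Price 11.4038; hedge Δ=-0.7683, bond B=84.8158.
  t=2,j=2: stock 155.7710 → up 185.3675 (V=0.0000), down 113.7128 (V=0.0000). Price 0.0000; hedge Δ=0.0000, bond B=0.0000.
  t=1,j=0: stock 80.3000 → up 95.5570 (V=11.4038), down 58.6190 (V=54.1681). Price 25.5129; hedge Δ=-1.1577, bond B=118.4788.
  t=1,j=1: stock 130.9000 → up 155.7710 (V=0.0000), down 95.5570 (V=11.4038). Price 3.8510; hedge Δ=-0.1894, bond B=28.6419.
  t=0,j=0: stock 110.0000 → up 130.9000 (V=3.8510), down 80.3000 (V=25.5129). Price 11.0540; hedge Δ=-0.4281, bond B=58.1451.
The time-0 hedge costs 11.0540, which is the no-arbitrage price.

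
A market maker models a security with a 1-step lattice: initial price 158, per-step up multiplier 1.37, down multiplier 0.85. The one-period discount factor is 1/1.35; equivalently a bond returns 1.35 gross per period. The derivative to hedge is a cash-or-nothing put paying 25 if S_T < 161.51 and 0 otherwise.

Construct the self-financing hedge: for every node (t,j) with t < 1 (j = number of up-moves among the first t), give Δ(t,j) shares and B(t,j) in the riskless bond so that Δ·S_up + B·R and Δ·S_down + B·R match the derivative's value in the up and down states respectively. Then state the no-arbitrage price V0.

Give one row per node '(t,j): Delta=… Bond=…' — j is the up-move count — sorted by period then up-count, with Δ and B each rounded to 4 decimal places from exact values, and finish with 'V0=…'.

Risk-neutral probability p* = (R−d)/(u−d) = (1.35−0.85)/(1.37−0.85) = 0.9615.
At expiry t=1: V(1,0)=25.0000, V(1,1)=0.0000
  t=0,j=0: stock 158.0000 → up 216.4600 (V=0.0000), down 134.3000 (V=25.0000). Price 0.7123; hedge Δ=-0.3043, bond B=48.7892.
Check: Δ(0,0)·S0 + B(0,0) = 0.7123 = V0.

(0,0): Delta=-0.3043 Bond=48.7892
V0=0.7123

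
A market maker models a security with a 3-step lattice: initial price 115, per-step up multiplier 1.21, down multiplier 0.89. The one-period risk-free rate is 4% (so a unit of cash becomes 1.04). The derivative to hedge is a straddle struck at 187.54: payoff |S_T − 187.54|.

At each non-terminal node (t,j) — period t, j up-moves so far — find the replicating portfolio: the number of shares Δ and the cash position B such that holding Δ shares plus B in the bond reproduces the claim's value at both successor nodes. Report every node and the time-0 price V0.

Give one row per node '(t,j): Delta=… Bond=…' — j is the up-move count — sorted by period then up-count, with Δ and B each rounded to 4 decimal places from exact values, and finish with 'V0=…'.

(0,0): Delta=-0.8213 Bond=149.1315
(1,0): Delta=-1.0000 Bond=173.3913
(1,1): Delta=-0.6723 Bond=134.3631
(2,0): Delta=-1.0000 Bond=180.3269
(2,1): Delta=-1.0000 Bond=180.3269
(2,2): Delta=-0.3990 Bond=93.7364
V0=54.6871

Since d<R<u, set p* = (R−d)/(u−d) = 0.4688; price each node as the discounted p*-expectation of its children.
At expiry t=3: V(3,0)=106.4686, V(3,1)=77.3193, V(3,2)=37.6894, V(3,3)=16.1895
  t=2,j=0: stock 91.0915 → up 110.2207 (V=77.3193), down 81.0714 (V=106.4686). Price 89.2354; hedge Δ=-1.0000, bond B=180.3269.
  t=2,j=1: stock 123.8435 → up 149.8506 (V=37.6894), down 110.2207 (V=77.3193). Price 56.4834; hedge Δ=-1.0000, bond B=180.3269.
  t=2,j=2: stock 168.3715 → up 203.7295 (V=16.1895), down 149.8506 (V=37.6894). Price 26.5493; hedge Δ=-0.3990, bond B=93.7364.
  t=1,j=0: stock 102.3500 → up 123.8435 (V=56.4834), down 91.0915 (V=89.2354). Price 71.0413; hedge Δ=-1.0000, bond B=173.3913.
  t=1,j=1: stock 139.1500 → up 168.3715 (V=26.5493), down 123.8435 (V=56.4834). Price 40.8191; hedge Δ=-0.6723, bond B=134.3631.
  t=0,j=0: stock 115.0000 → up 139.1500 (V=40.8191), down 102.3500 (V=71.0413). Price 54.6871; hedge Δ=-0.8213, bond B=149.1315.
Check: Δ(0,0)·S0 + B(0,0) = 54.6871 = V0.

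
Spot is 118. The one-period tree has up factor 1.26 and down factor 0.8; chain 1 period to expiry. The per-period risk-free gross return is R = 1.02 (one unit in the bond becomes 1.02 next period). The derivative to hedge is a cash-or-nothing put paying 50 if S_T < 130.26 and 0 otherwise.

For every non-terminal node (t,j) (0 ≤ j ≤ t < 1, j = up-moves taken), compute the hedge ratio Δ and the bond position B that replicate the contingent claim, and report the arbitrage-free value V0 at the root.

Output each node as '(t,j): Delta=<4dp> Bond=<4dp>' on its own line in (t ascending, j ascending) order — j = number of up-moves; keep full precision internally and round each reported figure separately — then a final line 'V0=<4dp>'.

Under the risk-neutral measure, an up-move has probability p* = (R−d)/(u−d) = 0.4783 and values discount at R = 1.02.
Terminal values V(1,·): V(1,0)=50.0000, V(1,1)=0.0000
  t=0,j=0: stock 118.0000 → up 148.6800 (V=0.0000), down 94.4000 (V=50.0000). Price 25.5754; hedge Δ=-0.9211, bond B=134.2711.
Check: Δ(0,0)·S0 + B(0,0) = 25.5754 = V0.

(0,0): Delta=-0.9211 Bond=134.2711
V0=25.5754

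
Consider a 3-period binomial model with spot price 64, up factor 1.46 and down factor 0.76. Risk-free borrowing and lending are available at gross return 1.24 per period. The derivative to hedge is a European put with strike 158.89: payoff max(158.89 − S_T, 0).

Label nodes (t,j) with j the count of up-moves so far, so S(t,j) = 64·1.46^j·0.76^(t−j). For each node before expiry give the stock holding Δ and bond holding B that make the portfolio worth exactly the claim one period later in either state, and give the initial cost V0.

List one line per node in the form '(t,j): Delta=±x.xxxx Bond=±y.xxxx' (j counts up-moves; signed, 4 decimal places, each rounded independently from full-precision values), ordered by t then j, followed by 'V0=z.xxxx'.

Risk-neutral probability p* = (R−d)/(u−d) = (1.24−0.76)/(1.46−0.76) = 0.6857.
Terminal payoffs: V(3,0)=130.7955, V(3,1)=104.9191, V(3,2)=55.2090, V(3,3)=0.0000
(2,0): S=36.9664. Δ = (V_up−V_dn)/(S_up−S_dn) = (104.9191−130.7955)/(53.9709−28.0945) = -1.0000. V = [p*·104.9191 + (1−p*)·130.7955]/1.24 = 91.1707. B = V − Δ·S = 128.1371.
(2,1): S=71.0144. Δ = (V_up−V_dn)/(S_up−S_dn) = (55.2090−104.9191)/(103.6810−53.9709) = -1.0000. V = [p*·55.2090 + (1−p*)·104.9191]/1.24 = 57.1227. B = V − Δ·S = 128.1371.
(2,2): S=136.4224. Δ = (V_up−V_dn)/(S_up−S_dn) = (0.0000−55.2090)/(199.1767−103.6810) = -0.5781. V = [p*·0.0000 + (1−p*)·55.2090]/1.24 = 13.9931. B = V − Δ·S = 92.8630.
(1,0): S=48.6400. Δ = (V_up−V_dn)/(S_up−S_dn) = (57.1227−91.1707)/(71.0144−36.9664) = -1.0000. V = [p*·57.1227 + (1−p*)·91.1707]/1.24 = 54.6964. B = V − Δ·S = 103.3364.
(1,1): S=93.4400. Δ = (V_up−V_dn)/(S_up−S_dn) = (13.9931−57.1227)/(136.4224−71.0144) = -0.6594. V = [p*·13.9931 + (1−p*)·57.1227]/1.24 = 22.2162. B = V − Δ·S = 83.8300.
(0,0): S=64.0000. Δ = (V_up−V_dn)/(S_up−S_dn) = (22.2162−54.6964)/(93.4400−48.6400) = -0.7250. V = [p*·22.2162 + (1−p*)·54.6964]/1.24 = 26.1486. B = V − Δ·S = 72.5488.
Root portfolio cost Δ·64+B reproduces V0=26.1486.

(0,0): Delta=-0.7250 Bond=72.5488
(1,0): Delta=-1.0000 Bond=103.3364
(1,1): Delta=-0.6594 Bond=83.8300
(2,0): Delta=-1.0000 Bond=128.1371
(2,1): Delta=-1.0000 Bond=128.1371
(2,2): Delta=-0.5781 Bond=92.8630
V0=26.1486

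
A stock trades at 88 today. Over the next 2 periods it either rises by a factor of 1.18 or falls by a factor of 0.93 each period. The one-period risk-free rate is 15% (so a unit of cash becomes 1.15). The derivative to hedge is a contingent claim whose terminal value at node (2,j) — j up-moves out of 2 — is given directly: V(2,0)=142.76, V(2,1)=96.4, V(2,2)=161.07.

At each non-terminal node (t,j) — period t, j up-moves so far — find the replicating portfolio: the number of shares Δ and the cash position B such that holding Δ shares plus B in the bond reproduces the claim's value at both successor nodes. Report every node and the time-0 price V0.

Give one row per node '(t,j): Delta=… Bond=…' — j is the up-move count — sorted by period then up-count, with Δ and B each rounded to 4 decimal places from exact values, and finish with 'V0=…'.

No-arbitrage ⇒ martingale measure with p* = (R−d)/(u−d) = 0.8800.
Terminal payoffs: V(2,0)=142.7600, V(2,1)=96.4000, V(2,2)=161.0700
  t=1,j=0: stock 81.8400 → up 96.5712 (V=96.4000), down 76.1112 (V=142.7600). Price 88.6637; hedge Δ=-2.2659, bond B=274.1037.
  t=1,j=1: stock 103.8400 → up 122.5312 (V=161.0700), down 96.5712 (V=96.4000). Price 133.3127; hedge Δ=2.4911, bond B=-125.3673.
  t=0,j=0: stock 88.0000 → up 103.8400 (V=133.3127), down 81.8400 (V=88.6637). Price 111.2651; hedge Δ=2.0295, bond B=-67.3311.
Root portfolio cost Δ·88+B reproduces V0=111.2651.

(0,0): Delta=2.0295 Bond=-67.3311
(1,0): Delta=-2.2659 Bond=274.1037
(1,1): Delta=2.4911 Bond=-125.3673
V0=111.2651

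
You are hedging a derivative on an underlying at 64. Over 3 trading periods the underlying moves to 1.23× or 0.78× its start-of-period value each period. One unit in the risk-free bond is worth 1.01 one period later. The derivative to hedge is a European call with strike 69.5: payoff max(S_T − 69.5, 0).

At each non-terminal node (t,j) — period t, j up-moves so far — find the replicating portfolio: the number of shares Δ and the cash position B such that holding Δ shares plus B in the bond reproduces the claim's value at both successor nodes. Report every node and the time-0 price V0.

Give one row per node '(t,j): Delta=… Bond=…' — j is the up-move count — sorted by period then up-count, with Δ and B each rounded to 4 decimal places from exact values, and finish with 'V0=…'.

(0,0): Delta=0.4899 Bond=-22.6866
(1,0): Delta=0.1357 Bond=-5.2316
(1,1): Delta=0.7048 Bond=-39.8265
(2,0): Delta=0.0000 Bond=0.0000
(2,1): Delta=0.2180 Bond=-10.3382
(2,2): Delta=1.0000 Bond=-68.8119
V0=8.6674

Since d<R<u, set p* = (R−d)/(u−d) = 0.5111; price each node as the discounted p*-expectation of its children.
Terminal values V(3,·): V(3,0)=0.0000, V(3,1)=0.0000, V(3,2)=6.0240, V(3,3)=49.5955
(2,0): S=38.9376. Δ = (V_up−V_dn)/(S_up−S_dn) = (0.0000−0.0000)/(47.8932−30.3713) = 0.0000. V = [p*·0.0000 + (1−p*)·0.0000]/1.01 = 0.0000. B = V − Δ·S = 0.0000.
(2,1): S=61.4016. Δ = (V_up−V_dn)/(S_up−S_dn) = (6.0240−0.0000)/(75.5240−47.8932) = 0.2180. V = [p*·6.0240 + (1−p*)·0.0000]/1.01 = 3.0484. B = V − Δ·S = -10.3382.
(2,2): S=96.8256. Δ = (V_up−V_dn)/(S_up−S_dn) = (49.5955−6.0240)/(119.0955−75.5240) = 1.0000. V = [p*·49.5955 + (1−p*)·6.0240]/1.01 = 28.0137. B = V − Δ·S = -68.8119.
(1,0): S=49.9200. Δ = (V_up−V_dn)/(S_up−S_dn) = (3.0484−0.0000)/(61.4016−38.9376) = 0.1357. V = [p*·3.0484 + (1−p*)·0.0000]/1.01 = 1.5427. B = V − Δ·S = -5.2316.
(1,1): S=78.7200. Δ = (V_up−V_dn)/(S_up−S_dn) = (28.0137−3.0484)/(96.8256−61.4016) = 0.7048. V = [p*·28.0137 + (1−p*)·3.0484]/1.01 = 15.6519. B = V − Δ·S = -39.8265.
(0,0): S=64.0000. Δ = (V_up−V_dn)/(S_up−S_dn) = (15.6519−1.5427)/(78.7200−49.9200) = 0.4899. V = [p*·15.6519 + (1−p*)·1.5427]/1.01 = 8.6674. B = V − Δ·S = -22.6866.
Root portfolio cost Δ·64+B reproduces V0=8.6674.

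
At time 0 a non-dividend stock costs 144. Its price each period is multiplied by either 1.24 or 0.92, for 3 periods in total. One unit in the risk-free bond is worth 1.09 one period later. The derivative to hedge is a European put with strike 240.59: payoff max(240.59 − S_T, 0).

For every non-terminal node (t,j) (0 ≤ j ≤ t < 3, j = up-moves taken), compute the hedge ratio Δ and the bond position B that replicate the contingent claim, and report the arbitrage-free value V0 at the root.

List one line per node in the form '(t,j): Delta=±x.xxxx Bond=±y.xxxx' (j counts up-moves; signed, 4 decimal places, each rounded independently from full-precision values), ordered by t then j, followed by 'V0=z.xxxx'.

(0,0): Delta=-0.8249 Bond=164.4995
(1,0): Delta=-1.0000 Bond=202.4998
(1,1): Delta=-0.7103 Bond=158.8381
(2,0): Delta=-1.0000 Bond=220.7248
(2,1): Delta=-1.0000 Bond=220.7248
(2,2): Delta=-0.5206 Bond=131.1412
V0=45.7118

The replicating-portfolio and risk-neutral prices coincide; use p* = (1.09−0.92)/(1.24−0.92) = 0.5313 for the latter.
Terminal values V(3,·): V(3,0)=128.4589, V(3,1)=89.4568, V(3,2)=36.8888, V(3,3)=0.0000
(2,0): S=121.8816. Δ = (V_up−V_dn)/(S_up−S_dn) = (89.4568−128.4589)/(151.1332−112.1311) = -1.0000. V = [p*·89.4568 + (1−p*)·128.4589]/1.09 = 98.8432. B = V − Δ·S = 220.7248.
(2,1): S=164.2752. Δ = (V_up−V_dn)/(S_up−S_dn) = (36.8888−89.4568)/(203.7012−151.1332) = -1.0000. V = [p*·36.8888 + (1−p*)·89.4568]/1.09 = 56.4496. B = V − Δ·S = 220.7248.
(2,2): S=221.4144. Δ = (V_up−V_dn)/(S_up−S_dn) = (0.0000−36.8888)/(274.5539−203.7012) = -0.5206. V = [p*·0.0000 + (1−p*)·36.8888]/1.09 = 15.8639. B = V − Δ·S = 131.1412.
(1,0): S=132.4800. Δ = (V_up−V_dn)/(S_up−S_dn) = (56.4496−98.8432)/(164.2752−121.8816) = -1.0000. V = [p*·56.4496 + (1−p*)·98.8432]/1.09 = 70.0198. B = V − Δ·S = 202.4998.
(1,1): S=178.5600. Δ = (V_up−V_dn)/(S_up−S_dn) = (15.8639−56.4496)/(221.4144−164.2752) = -0.7103. V = [p*·15.8639 + (1−p*)·56.4496]/1.09 = 32.0077. B = V − Δ·S = 158.8381.
(0,0): S=144.0000. Δ = (V_up−V_dn)/(S_up−S_dn) = (32.0077−70.0198)/(178.5600−132.4800) = -0.8249. V = [p*·32.0077 + (1−p*)·70.0198]/1.09 = 45.7118. B = V − Δ·S = 164.4995.
Root portfolio cost Δ·144+B reproduces V0=45.7118.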